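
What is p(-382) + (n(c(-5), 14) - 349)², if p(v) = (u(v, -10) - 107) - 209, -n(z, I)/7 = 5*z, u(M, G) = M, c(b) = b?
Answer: 29578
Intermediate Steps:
n(z, I) = -35*z
p(v) = -316 + v (p(v) = (v - 107) - 209 = (-107 + v) - 209 = -316 + v)
p(-382) + (n(c(-5), 14) - 349)² = (-316 - 382) + (-35*(-5) - 349)² = -698 + (175 - 349)² = -698 + (-174)² = -698 + 30276 = 29578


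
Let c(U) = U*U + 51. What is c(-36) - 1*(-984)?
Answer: 2331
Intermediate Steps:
c(U) = 51 + U² (c(U) = U² + 51 = 51 + U²)
c(-36) - 1*(-984) = (51 + (-36)²) - 1*(-984) = (51 + 1296) + 984 = 1347 + 984 = 2331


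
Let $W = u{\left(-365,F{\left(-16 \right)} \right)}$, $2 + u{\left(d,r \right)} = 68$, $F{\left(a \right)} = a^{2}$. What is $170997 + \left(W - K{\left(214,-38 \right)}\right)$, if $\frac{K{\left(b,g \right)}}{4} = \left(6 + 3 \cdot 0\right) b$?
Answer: $165927$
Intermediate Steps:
$u{\left(d,r \right)} = 66$ ($u{\left(d,r \right)} = -2 + 68 = 66$)
$W = 66$
$K{\left(b,g \right)} = 24 b$ ($K{\left(b,g \right)} = 4 \left(6 + 3 \cdot 0\right) b = 4 \left(6 + 0\right) b = 4 \cdot 6 b = 24 b$)
$170997 + \left(W - K{\left(214,-38 \right)}\right) = 170997 + \left(66 - 24 \cdot 214\right) = 170997 + \left(66 - 5136\right) = 170997 - 5070 = 165927$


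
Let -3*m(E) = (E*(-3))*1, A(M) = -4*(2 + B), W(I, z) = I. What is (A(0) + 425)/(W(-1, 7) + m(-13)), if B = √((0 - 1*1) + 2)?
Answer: -59/2 ≈ -29.500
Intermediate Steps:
B = 1 (B = √((0 - 1) + 2) = √(-1 + 2) = √1 = 1)
A(M) = -12 (A(M) = -4*(2 + 1) = -4*3 = -12)
m(E) = E (m(E) = -E*(-3)/3 = -(-3*E)/3 = -(-1)*E = E)
(A(0) + 425)/(W(-1, 7) + m(-13)) = (-12 + 425)/(-1 - 13) = 413/(-14) = 413*(-1/14) = -59/2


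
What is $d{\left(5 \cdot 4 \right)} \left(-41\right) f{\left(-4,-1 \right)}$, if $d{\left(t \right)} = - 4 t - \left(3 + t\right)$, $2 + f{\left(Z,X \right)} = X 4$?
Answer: $-25338$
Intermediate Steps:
$f{\left(Z,X \right)} = -2 + 4 X$ ($f{\left(Z,X \right)} = -2 + X 4 = -2 + 4 X$)
$d{\left(t \right)} = -3 - 5 t$
$d{\left(5 \cdot 4 \right)} \left(-41\right) f{\left(-4,-1 \right)} = \left(-3 - 5 \cdot 5 \cdot 4\right) \left(-41\right) \left(-2 + 4 \left(-1\right)\right) = \left(-3 - 100\right) \left(-41\right) \left(-2 - 4\right) = \left(-3 - 100\right) \left(-41\right) \left(-6\right) = \left(-103\right) \left(-41\right) \left(-6\right) = 4223 \left(-6\right) = -25338$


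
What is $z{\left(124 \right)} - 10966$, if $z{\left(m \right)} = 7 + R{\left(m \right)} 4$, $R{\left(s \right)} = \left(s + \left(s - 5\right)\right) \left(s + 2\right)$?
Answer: $111513$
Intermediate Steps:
$R{\left(s \right)} = \left(-5 + 2 s\right) \left(2 + s\right)$ ($R{\left(s \right)} = \left(s + \left(-5 + s\right)\right) \left(2 + s\right) = \left(-5 + 2 s\right) \left(2 + s\right)$)
$z{\left(m \right)} = -33 - 4 m + 8 m^{2}$ ($z{\left(m \right)} = 7 + \left(-10 - m + 2 m^{2}\right) 4 = 7 - \left(40 - 8 m^{2} + 4 m\right) = -33 - 4 m + 8 m^{2}$)
$z{\left(124 \right)} - 10966 = \left(-33 - 496 + 8 \cdot 124^{2}\right) - 10966 = \left(-33 - 496 + 8 \cdot 15376\right) - 10966 = \left(-33 - 496 + 123008\right) - 10966 = 122479 - 10966 = 111513$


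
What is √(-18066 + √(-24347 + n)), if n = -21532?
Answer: √(-18066 + I*√45879) ≈ 0.7968 + 134.41*I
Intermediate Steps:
√(-18066 + √(-24347 + n)) = √(-18066 + √(-24347 - 21532)) = √(-18066 + √(-45879)) = √(-18066 + I*√45879)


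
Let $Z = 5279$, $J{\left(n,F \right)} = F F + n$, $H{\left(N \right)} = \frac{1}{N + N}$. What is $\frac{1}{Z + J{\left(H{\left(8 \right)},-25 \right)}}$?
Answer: $\frac{16}{94465} \approx 0.00016937$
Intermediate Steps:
$H{\left(N \right)} = \frac{1}{2 N}$
$J{\left(n,F \right)} = n + F^{2}$ ($J{\left(n,F \right)} = F^{2} + n = n + F^{2}$)
$\frac{1}{Z + J{\left(H{\left(8 \right)},-25 \right)}} = \frac{1}{5279 + \left(\frac{1}{2 \cdot 8} + \left(-25\right)^{2}\right)} = \frac{1}{5279 + \left(\frac{1}{2} \cdot \frac{1}{8} + 625\right)} = \frac{1}{5279 + \left(\frac{1}{16} + 625\right)} = \frac{1}{5279 + \frac{10001}{16}} = \frac{1}{\frac{94465}{16}} = \frac{16}{94465}$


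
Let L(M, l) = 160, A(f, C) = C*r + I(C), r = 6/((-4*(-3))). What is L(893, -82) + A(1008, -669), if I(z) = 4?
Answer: -341/2 ≈ -170.50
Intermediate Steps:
r = ½ (r = 6/12 = 6*(1/12) = ½ ≈ 0.50000)
A(f, C) = 4 + C/2 (A(f, C) = C*(½) + 4 = C/2 + 4 = 4 + C/2)
L(893, -82) + A(1008, -669) = 160 + (4 + (½)*(-669)) = 160 + (4 - 669/2) = 160 - 661/2 = -341/2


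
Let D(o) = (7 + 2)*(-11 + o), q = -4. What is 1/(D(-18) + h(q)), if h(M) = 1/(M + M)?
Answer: -8/2089 ≈ -0.0038296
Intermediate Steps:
h(M) = 1/(2*M)
D(o) = -99 + 9*o (D(o) = 9*(-11 + o) = -99 + 9*o)
1/(D(-18) + h(q)) = 1/((-99 + 9*(-18)) + (1/2)/(-4)) = 1/((-99 - 162) + (1/2)*(-1/4)) = 1/(-261 - 1/8) = 1/(-2089/8) = -8/2089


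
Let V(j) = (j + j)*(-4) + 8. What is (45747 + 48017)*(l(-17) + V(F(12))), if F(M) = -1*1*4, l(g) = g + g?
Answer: 562584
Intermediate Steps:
l(g) = 2*g
F(M) = -4 (F(M) = -1*4 = -4)
V(j) = 8 - 8*j (V(j) = (2*j)*(-4) + 8 = -8*j + 8 = 8 - 8*j)
(45747 + 48017)*(l(-17) + V(F(12))) = (45747 + 48017)*(2*(-17) + (8 - 8*(-4))) = 93764*(-34 + (8 + 32)) = 93764*(-34 + 40) = 93764*6 = 562584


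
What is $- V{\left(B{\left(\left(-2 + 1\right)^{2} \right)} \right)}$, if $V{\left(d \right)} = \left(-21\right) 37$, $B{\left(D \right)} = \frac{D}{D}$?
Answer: $777$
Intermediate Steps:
$B{\left(D \right)} = 1$
$V{\left(d \right)} = -777$
$- V{\left(B{\left(\left(-2 + 1\right)^{2} \right)} \right)} = \left(-1\right) \left(-777\right) = 777$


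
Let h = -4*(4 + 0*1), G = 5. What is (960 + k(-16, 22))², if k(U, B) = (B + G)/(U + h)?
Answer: 942060249/1024 ≈ 9.1998e+5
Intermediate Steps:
h = -16 (h = -4*(4 + 0) = -4*4 = -16)
k(U, B) = (5 + B)/(-16 + U) (k(U, B) = (B + 5)/(U - 16) = (5 + B)/(-16 + U))
(960 + k(-16, 22))² = (960 + (5 + 22)/(-16 - 16))² = (960 + 27/(-32))² = (960 - 1/32*27)² = (960 - 27/32)² = (30693/32)² = 942060249/1024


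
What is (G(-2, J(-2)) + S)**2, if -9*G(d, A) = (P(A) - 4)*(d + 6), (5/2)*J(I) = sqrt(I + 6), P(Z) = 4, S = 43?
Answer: 1849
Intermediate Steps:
J(I) = 2*sqrt(6 + I)/5 (J(I) = 2*sqrt(I + 6)/5 = 2*sqrt(6 + I)/5)
G(d, A) = 0 (G(d, A) = -(4 - 4)*(d + 6)/9 = -0*(6 + d) = -1/9*0 = 0)
(G(-2, J(-2)) + S)**2 = (0 + 43)**2 = 43**2 = 1849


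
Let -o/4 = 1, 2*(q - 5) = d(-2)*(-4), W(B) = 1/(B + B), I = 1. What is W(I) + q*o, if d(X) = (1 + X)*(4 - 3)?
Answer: -55/2 ≈ -27.500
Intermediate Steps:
W(B) = 1/(2*B)
d(X) = 1 + X (d(X) = (1 + X)*1 = 1 + X)
q = 7 (q = 5 + ((1 - 2)*(-4))/2 = 5 + (-1*(-4))/2 = 5 + (½)*4 = 5 + 2 = 7)
o = -4 (o = -4*1 = -4)
W(I) + q*o = (½)/1 + 7*(-4) = (½)*1 - 28 = ½ - 28 = -55/2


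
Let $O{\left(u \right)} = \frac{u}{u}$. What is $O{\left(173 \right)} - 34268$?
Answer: $-34267$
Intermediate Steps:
$O{\left(u \right)} = 1$
$O{\left(173 \right)} - 34268 = 1 - 34268 = -34267$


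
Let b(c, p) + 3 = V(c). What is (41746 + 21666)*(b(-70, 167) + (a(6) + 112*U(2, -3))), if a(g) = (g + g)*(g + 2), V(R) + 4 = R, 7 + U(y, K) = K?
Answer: -69816612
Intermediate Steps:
U(y, K) = -7 + K
V(R) = -4 + R
b(c, p) = -7 + c (b(c, p) = -3 + (-4 + c) = -7 + c)
a(g) = 2*g*(2 + g) (a(g) = (2*g)*(2 + g) = 2*g*(2 + g))
(41746 + 21666)*(b(-70, 167) + (a(6) + 112*U(2, -3))) = (41746 + 21666)*((-7 - 70) + (2*6*(2 + 6) + 112*(-7 - 3))) = 63412*(-77 + (2*6*8 + 112*(-10))) = 63412*(-77 + (96 - 1120)) = 63412*(-77 - 1024) = 63412*(-1101) = -69816612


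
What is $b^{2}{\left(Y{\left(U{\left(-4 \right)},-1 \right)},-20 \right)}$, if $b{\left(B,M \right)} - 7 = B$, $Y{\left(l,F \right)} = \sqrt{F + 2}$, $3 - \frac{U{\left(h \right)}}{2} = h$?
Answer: $64$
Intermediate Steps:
$U{\left(h \right)} = 6 - 2 h$
$Y{\left(l,F \right)} = \sqrt{2 + F}$
$b{\left(B,M \right)} = 7 + B$
$b^{2}{\left(Y{\left(U{\left(-4 \right)},-1 \right)},-20 \right)} = \left(7 + \sqrt{2 - 1}\right)^{2} = \left(7 + \sqrt{1}\right)^{2} = \left(7 + 1\right)^{2} = 8^{2} = 64$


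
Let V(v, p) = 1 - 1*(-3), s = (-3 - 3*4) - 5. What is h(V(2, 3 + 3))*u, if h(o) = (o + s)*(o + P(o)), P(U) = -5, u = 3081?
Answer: 49296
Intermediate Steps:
s = -20 (s = (-3 - 12) - 5 = -15 - 5 = -20)
V(v, p) = 4 (V(v, p) = 1 + 3 = 4)
h(o) = (-20 + o)*(-5 + o) (h(o) = (o - 20)*(o - 5) = (-20 + o)*(-5 + o))
h(V(2, 3 + 3))*u = (100 + 4**2 - 25*4)*3081 = (100 + 16 - 100)*3081 = 16*3081 = 49296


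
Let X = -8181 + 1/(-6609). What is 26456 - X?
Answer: 228915934/6609 ≈ 34637.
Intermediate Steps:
X = -54068230/6609 (X = -8181 - 1/6609 = -54068230/6609 ≈ -8181.0)
26456 - X = 26456 - 1*(-54068230/6609) = 26456 + 54068230/6609 = 228915934/6609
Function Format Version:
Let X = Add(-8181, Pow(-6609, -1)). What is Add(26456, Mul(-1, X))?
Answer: Rational(228915934, 6609) ≈ 34637.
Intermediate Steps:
X = Rational(-54068230, 6609) (X = Add(-8181, Rational(-1, 6609)) = Rational(-54068230, 6609) ≈ -8181.0)
Add(26456, Mul(-1, X)) = Add(26456, Mul(-1, Rational(-54068230, 6609))) = Add(26456, Rational(54068230, 6609)) = Rational(228915934, 6609)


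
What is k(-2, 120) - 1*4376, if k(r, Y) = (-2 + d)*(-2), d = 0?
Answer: -4372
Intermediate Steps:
k(r, Y) = 4 (k(r, Y) = (-2 + 0)*(-2) = -2*(-2) = 4)
k(-2, 120) - 1*4376 = 4 - 1*4376 = 4 - 4376 = -4372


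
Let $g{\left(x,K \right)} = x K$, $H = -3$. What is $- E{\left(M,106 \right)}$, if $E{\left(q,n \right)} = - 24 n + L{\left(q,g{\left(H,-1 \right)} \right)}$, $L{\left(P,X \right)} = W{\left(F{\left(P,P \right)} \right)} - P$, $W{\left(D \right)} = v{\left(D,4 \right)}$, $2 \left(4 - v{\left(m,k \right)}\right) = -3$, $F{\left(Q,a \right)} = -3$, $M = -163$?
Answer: $\frac{4751}{2} \approx 2375.5$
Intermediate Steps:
$v{\left(m,k \right)} = \frac{11}{2}$ ($v{\left(m,k \right)} = 4 - - \frac{3}{2} = 4 + \frac{3}{2} = \frac{11}{2}$)
$W{\left(D \right)} = \frac{11}{2}$
$g{\left(x,K \right)} = K x$
$L{\left(P,X \right)} = \frac{11}{2} - P$
$E{\left(q,n \right)} = \frac{11}{2} - q - 24 n$ ($E{\left(q,n \right)} = - 24 n - \left(- \frac{11}{2} + q\right) = \frac{11}{2} - q - 24 n$)
$- E{\left(M,106 \right)} = - (\frac{11}{2} - -163 - 2544) = - (\frac{11}{2} + 163 - 2544) = \left(-1\right) \left(- \frac{4751}{2}\right) = \frac{4751}{2}$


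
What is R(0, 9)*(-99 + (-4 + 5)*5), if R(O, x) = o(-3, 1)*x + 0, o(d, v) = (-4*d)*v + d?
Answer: -7614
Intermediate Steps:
o(d, v) = d - 4*d*v (o(d, v) = -4*d*v + d = d - 4*d*v)
R(O, x) = 9*x (R(O, x) = (-3*(1 - 4*1))*x + 0 = (-3*(1 - 4))*x + 0 = (-3*(-3))*x + 0 = 9*x + 0 = 9*x)
R(0, 9)*(-99 + (-4 + 5)*5) = (9*9)*(-99 + (-4 + 5)*5) = 81*(-99 + 1*5) = 81*(-99 + 5) = 81*(-94) = -7614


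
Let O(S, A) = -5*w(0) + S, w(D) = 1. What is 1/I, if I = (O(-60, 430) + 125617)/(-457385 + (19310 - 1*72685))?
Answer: -63845/15694 ≈ -4.0681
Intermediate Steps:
O(S, A) = -5 + S (O(S, A) = -5*1 + S = -5 + S)
I = -15694/63845 (I = ((-5 - 60) + 125617)/(-457385 + (19310 - 1*72685)) = (-65 + 125617)/(-457385 + (19310 - 72685)) = 125552/(-457385 - 53375) = 125552/(-510760) = 125552*(-1/510760) = -15694/63845 ≈ -0.24581)
1/I = 1/(-15694/63845) = -63845/15694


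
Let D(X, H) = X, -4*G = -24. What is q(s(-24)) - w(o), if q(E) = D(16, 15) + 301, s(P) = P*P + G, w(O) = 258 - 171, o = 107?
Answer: 230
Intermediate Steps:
G = 6 (G = -¼*(-24) = 6)
w(O) = 87
s(P) = 6 + P² (s(P) = P*P + 6 = P² + 6 = 6 + P²)
q(E) = 317 (q(E) = 16 + 301 = 317)
q(s(-24)) - w(o) = 317 - 1*87 = 317 - 87 = 230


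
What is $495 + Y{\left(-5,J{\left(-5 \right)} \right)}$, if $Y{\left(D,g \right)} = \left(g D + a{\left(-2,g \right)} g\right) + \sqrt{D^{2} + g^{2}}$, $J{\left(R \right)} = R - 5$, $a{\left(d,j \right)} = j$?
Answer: $645 + 5 \sqrt{5} \approx 656.18$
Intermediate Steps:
$J{\left(R \right)} = -5 + R$ ($J{\left(R \right)} = R - 5 = -5 + R$)
$Y{\left(D,g \right)} = g^{2} + \sqrt{D^{2} + g^{2}} + D g$ ($Y{\left(D,g \right)} = \left(g D + g g\right) + \sqrt{D^{2} + g^{2}} = \left(D g + g^{2}\right) + \sqrt{D^{2} + g^{2}} = \left(g^{2} + D g\right) + \sqrt{D^{2} + g^{2}} = g^{2} + \sqrt{D^{2} + g^{2}} + D g$)
$495 + Y{\left(-5,J{\left(-5 \right)} \right)} = 495 + \left(\left(-5 - 5\right)^{2} + \sqrt{\left(-5\right)^{2} + \left(-5 - 5\right)^{2}} - 5 \left(-5 - 5\right)\right) = 495 + \left(\left(-10\right)^{2} + \sqrt{25 + \left(-10\right)^{2}} - -50\right) = 495 + \left(100 + \sqrt{25 + 100} + 50\right) = 495 + \left(100 + \sqrt{125} + 50\right) = 495 + \left(100 + 5 \sqrt{5} + 50\right) = 495 + \left(150 + 5 \sqrt{5}\right) = 645 + 5 \sqrt{5}$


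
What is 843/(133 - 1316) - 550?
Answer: -651493/1183 ≈ -550.71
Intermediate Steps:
843/(133 - 1316) - 550 = 843/(-1183) - 550 = -1/1183*843 - 550 = -843/1183 - 550 = -651493/1183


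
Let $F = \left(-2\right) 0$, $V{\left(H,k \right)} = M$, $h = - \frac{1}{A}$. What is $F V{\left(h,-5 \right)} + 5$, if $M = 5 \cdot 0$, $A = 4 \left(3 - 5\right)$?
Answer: $5$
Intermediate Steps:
$A = -8$ ($A = 4 \left(-2\right) = -8$)
$M = 0$
$h = \frac{1}{8}$ ($h = - \frac{1}{-8} = - \frac{1 \left(-1\right)}{8} = \left(-1\right) \left(- \frac{1}{8}\right) = \frac{1}{8} \approx 0.125$)
$V{\left(H,k \right)} = 0$
$F = 0$
$F V{\left(h,-5 \right)} + 5 = 0 \cdot 0 + 5 = 0 + 5 = 5$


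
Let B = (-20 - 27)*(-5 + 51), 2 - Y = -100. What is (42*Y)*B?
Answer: -9262008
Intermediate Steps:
Y = 102 (Y = 2 - 1*(-100) = 2 + 100 = 102)
B = -2162 (B = -47*46 = -2162)
(42*Y)*B = (42*102)*(-2162) = 4284*(-2162) = -9262008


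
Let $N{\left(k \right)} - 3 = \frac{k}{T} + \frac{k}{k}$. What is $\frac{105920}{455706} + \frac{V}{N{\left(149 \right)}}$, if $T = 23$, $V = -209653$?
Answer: $- \frac{1098698731847}{54912573} \approx -20008.0$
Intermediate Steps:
$N{\left(k \right)} = 4 + \frac{k}{23}$ ($N{\left(k \right)} = 3 + \left(\frac{k}{23} + \frac{k}{k}\right) = 3 + \left(k \frac{1}{23} + 1\right) = 3 + \left(\frac{k}{23} + 1\right) = 3 + \left(1 + \frac{k}{23}\right) = 4 + \frac{k}{23}$)
$\frac{105920}{455706} + \frac{V}{N{\left(149 \right)}} = \frac{105920}{455706} - \frac{209653}{4 + \frac{1}{23} \cdot 149} = 105920 \cdot \frac{1}{455706} - \frac{209653}{4 + \frac{149}{23}} = \frac{52960}{227853} - \frac{209653}{\frac{241}{23}} = \frac{52960}{227853} - \frac{4822019}{241} = - \frac{1098698731847}{54912573}$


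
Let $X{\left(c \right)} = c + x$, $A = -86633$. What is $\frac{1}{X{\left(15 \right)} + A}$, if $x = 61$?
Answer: $- \frac{1}{86557} \approx -1.1553 \cdot 10^{-5}$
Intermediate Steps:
$X{\left(c \right)} = 61 + c$ ($X{\left(c \right)} = c + 61 = 61 + c$)
$\frac{1}{X{\left(15 \right)} + A} = \frac{1}{\left(61 + 15\right) - 86633} = \frac{1}{76 - 86633} = \frac{1}{-86557} = - \frac{1}{86557}$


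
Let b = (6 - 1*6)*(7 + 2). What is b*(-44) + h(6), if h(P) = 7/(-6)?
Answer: -7/6 ≈ -1.1667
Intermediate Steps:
h(P) = -7/6 (h(P) = 7*(-⅙) = -7/6)
b = 0 (b = (6 - 6)*9 = 0*9 = 0)
b*(-44) + h(6) = 0*(-44) - 7/6 = 0 - 7/6 = -7/6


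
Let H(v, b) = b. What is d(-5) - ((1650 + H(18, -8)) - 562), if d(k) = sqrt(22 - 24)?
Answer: -1080 + I*sqrt(2) ≈ -1080.0 + 1.4142*I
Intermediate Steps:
d(k) = I*sqrt(2) (d(k) = sqrt(-2) = I*sqrt(2))
d(-5) - ((1650 + H(18, -8)) - 562) = I*sqrt(2) - ((1650 - 8) - 562) = I*sqrt(2) - (1642 - 562) = I*sqrt(2) - 1*1080 = I*sqrt(2) - 1080 = -1080 + I*sqrt(2)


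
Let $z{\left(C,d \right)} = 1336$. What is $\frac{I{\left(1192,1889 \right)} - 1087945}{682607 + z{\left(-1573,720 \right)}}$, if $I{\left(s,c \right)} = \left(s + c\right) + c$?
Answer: $- \frac{1082975}{683943} \approx -1.5834$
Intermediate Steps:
$I{\left(s,c \right)} = s + 2 c$ ($I{\left(s,c \right)} = \left(c + s\right) + c = s + 2 c$)
$\frac{I{\left(1192,1889 \right)} - 1087945}{682607 + z{\left(-1573,720 \right)}} = \frac{\left(1192 + 2 \cdot 1889\right) - 1087945}{682607 + 1336} = \frac{\left(1192 + 3778\right) - 1087945}{683943} = \left(4970 - 1087945\right) \frac{1}{683943} = \left(-1082975\right) \frac{1}{683943} = - \frac{1082975}{683943}$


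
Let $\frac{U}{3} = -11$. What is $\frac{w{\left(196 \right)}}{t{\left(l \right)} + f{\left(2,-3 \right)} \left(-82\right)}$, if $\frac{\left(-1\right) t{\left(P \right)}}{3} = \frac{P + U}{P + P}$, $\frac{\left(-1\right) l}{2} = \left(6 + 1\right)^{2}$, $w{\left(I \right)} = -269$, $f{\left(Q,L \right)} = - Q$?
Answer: $- \frac{52724}{31751} \approx -1.6605$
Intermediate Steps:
$U = -33$ ($U = 3 \left(-11\right) = -33$)
$l = -98$ ($l = - 2 \left(6 + 1\right)^{2} = - 2 \cdot 7^{2} = \left(-2\right) 49 = -98$)
$t{\left(P \right)} = - \frac{3 \left(-33 + P\right)}{2 P}$ ($t{\left(P \right)} = - 3 \frac{P - 33}{P + P} = - 3 \frac{-33 + P}{2 P} = - \frac{3 \left(-33 + P\right)}{2 P}$)
$\frac{w{\left(196 \right)}}{t{\left(l \right)} + f{\left(2,-3 \right)} \left(-82\right)} = - \frac{269}{\frac{3 \left(33 - -98\right)}{2 \left(-98\right)} + \left(-1\right) 2 \left(-82\right)} = - \frac{269}{\frac{3}{2} \left(- \frac{1}{98}\right) \left(33 + 98\right) - -164} = - \frac{269}{\frac{3}{2} \left(- \frac{1}{98}\right) 131 + 164} = - \frac{269}{- \frac{393}{196} + 164} = - \frac{269}{\frac{31751}{196}} = \left(-269\right) \frac{196}{31751} = - \frac{52724}{31751}$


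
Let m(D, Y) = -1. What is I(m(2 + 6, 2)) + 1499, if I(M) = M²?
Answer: 1500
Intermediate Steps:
I(m(2 + 6, 2)) + 1499 = (-1)² + 1499 = 1 + 1499 = 1500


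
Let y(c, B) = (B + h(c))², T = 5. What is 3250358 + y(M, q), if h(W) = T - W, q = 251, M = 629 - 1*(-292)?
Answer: 3692583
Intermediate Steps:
M = 921 (M = 629 + 292 = 921)
h(W) = 5 - W
y(c, B) = (5 + B - c)² (y(c, B) = (B + (5 - c))² = (5 + B - c)²)
3250358 + y(M, q) = 3250358 + (5 + 251 - 1*921)² = 3250358 + (5 + 251 - 921)² = 3250358 + (-665)² = 3250358 + 442225 = 3692583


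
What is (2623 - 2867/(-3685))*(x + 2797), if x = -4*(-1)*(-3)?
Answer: 5385422454/737 ≈ 7.3072e+6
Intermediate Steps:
x = -12 (x = 4*(-3) = -12)
(2623 - 2867/(-3685))*(x + 2797) = (2623 - 2867/(-3685))*(-12 + 2797) = (2623 - 2867*(-1/3685))*2785 = (2623 + 2867/3685)*2785 = (9668622/3685)*2785 = 5385422454/737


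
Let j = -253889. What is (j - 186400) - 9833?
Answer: -450122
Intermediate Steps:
(j - 186400) - 9833 = (-253889 - 186400) - 9833 = -440289 - 9833 = -450122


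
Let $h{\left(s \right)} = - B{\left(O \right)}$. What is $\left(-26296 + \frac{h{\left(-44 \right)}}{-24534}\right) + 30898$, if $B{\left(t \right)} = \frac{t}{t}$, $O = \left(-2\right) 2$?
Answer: $\frac{112905469}{24534} \approx 4602.0$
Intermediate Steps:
$O = -4$
$B{\left(t \right)} = 1$
$h{\left(s \right)} = -1$ ($h{\left(s \right)} = \left(-1\right) 1 = -1$)
$\left(-26296 + \frac{h{\left(-44 \right)}}{-24534}\right) + 30898 = \left(-26296 - \frac{1}{-24534}\right) + 30898 = \left(-26296 - - \frac{1}{24534}\right) + 30898 = \left(-26296 + \frac{1}{24534}\right) + 30898 = - \frac{645146063}{24534} + 30898 = \frac{112905469}{24534}$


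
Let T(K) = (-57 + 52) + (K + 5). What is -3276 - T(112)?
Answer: -3388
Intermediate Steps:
T(K) = K (T(K) = -5 + (5 + K) = K)
-3276 - T(112) = -3276 - 1*112 = -3276 - 112 = -3388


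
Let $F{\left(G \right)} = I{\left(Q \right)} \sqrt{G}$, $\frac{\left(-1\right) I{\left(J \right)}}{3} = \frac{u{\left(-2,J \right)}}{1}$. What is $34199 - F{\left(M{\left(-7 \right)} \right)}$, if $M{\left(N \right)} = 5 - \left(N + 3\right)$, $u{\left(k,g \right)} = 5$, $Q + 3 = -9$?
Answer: $34244$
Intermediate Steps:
$Q = -12$ ($Q = -3 - 9 = -12$)
$I{\left(J \right)} = -15$ ($I{\left(J \right)} = - 3 \cdot \frac{5}{1} = - 3 \cdot 5 \cdot 1 = \left(-3\right) 5 = -15$)
$M{\left(N \right)} = 2 - N$ ($M{\left(N \right)} = 5 - \left(3 + N\right) = 2 - N$)
$F{\left(G \right)} = - 15 \sqrt{G}$
$34199 - F{\left(M{\left(-7 \right)} \right)} = 34199 - - 15 \sqrt{2 - -7} = 34199 - - 15 \sqrt{2 + 7} = 34199 - - 15 \sqrt{9} = 34199 - \left(-15\right) 3 = 34199 - -45 = 34199 + 45 = 34244$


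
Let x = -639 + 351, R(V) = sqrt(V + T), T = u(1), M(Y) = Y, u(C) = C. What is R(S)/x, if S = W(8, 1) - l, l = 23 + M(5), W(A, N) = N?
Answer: -I*sqrt(26)/288 ≈ -0.017705*I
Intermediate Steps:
T = 1
l = 28 (l = 23 + 5 = 28)
S = -27 (S = 1 - 1*28 = 1 - 28 = -27)
R(V) = sqrt(1 + V) (R(V) = sqrt(V + 1) = sqrt(1 + V))
x = -288
R(S)/x = sqrt(1 - 27)/(-288) = sqrt(-26)*(-1/288) = (I*sqrt(26))*(-1/288) = -I*sqrt(26)/288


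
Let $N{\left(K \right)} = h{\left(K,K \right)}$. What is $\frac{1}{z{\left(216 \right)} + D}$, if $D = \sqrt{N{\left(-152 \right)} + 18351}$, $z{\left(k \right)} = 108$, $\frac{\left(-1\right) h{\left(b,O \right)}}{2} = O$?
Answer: $- \frac{108}{6991} + \frac{\sqrt{18655}}{6991} \approx 0.0040886$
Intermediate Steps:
$h{\left(b,O \right)} = - 2 O$
$N{\left(K \right)} = - 2 K$
$D = \sqrt{18655}$ ($D = \sqrt{\left(-2\right) \left(-152\right) + 18351} = \sqrt{304 + 18351} = \sqrt{18655} \approx 136.58$)
$\frac{1}{z{\left(216 \right)} + D} = \frac{1}{108 + \sqrt{18655}}$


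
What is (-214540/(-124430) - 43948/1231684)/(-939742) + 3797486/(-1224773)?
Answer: -54044183366302579625/17430431142091015066 ≈ -3.1006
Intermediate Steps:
(-214540/(-124430) - 43948/1231684)/(-939742) + 3797486/(-1224773) = (-214540*(-1/124430) - 43948*1/1231684)*(-1/939742) + 3797486*(-1/1224773) = (21454/12443 - 10987/307921)*(-1/939742) - 345226/111343 = (6469425893/3831461003)*(-1/939742) - 345226/111343 = -6469425893/3600584825881226 - 345226/111343 = -54044183366302579625/17430431142091015066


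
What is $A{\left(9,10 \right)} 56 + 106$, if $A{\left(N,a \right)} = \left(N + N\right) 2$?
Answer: $2122$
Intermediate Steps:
$A{\left(N,a \right)} = 4 N$ ($A{\left(N,a \right)} = 2 N 2 = 4 N$)
$A{\left(9,10 \right)} 56 + 106 = 4 \cdot 9 \cdot 56 + 106 = 36 \cdot 56 + 106 = 2016 + 106 = 2122$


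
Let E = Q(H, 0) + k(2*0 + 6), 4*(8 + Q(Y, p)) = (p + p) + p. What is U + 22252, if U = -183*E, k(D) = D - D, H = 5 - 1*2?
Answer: 23716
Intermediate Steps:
H = 3 (H = 5 - 2 = 3)
k(D) = 0
Q(Y, p) = -8 + 3*p/4 (Q(Y, p) = -8 + ((p + p) + p)/4 = -8 + (2*p + p)/4 = -8 + (3*p)/4 = -8 + 3*p/4)
E = -8 (E = (-8 + (3/4)*0) + 0 = (-8 + 0) + 0 = -8 + 0 = -8)
U = 1464 (U = -183*(-8) = 1464)
U + 22252 = 1464 + 22252 = 23716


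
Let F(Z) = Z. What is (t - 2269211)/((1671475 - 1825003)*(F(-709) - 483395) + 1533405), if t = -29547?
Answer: -2298758/74325052317 ≈ -3.0928e-5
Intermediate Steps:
(t - 2269211)/((1671475 - 1825003)*(F(-709) - 483395) + 1533405) = (-29547 - 2269211)/((1671475 - 1825003)*(-709 - 483395) + 1533405) = -2298758/(-153528*(-484104) + 1533405) = -2298758/(74323518912 + 1533405) = -2298758/74325052317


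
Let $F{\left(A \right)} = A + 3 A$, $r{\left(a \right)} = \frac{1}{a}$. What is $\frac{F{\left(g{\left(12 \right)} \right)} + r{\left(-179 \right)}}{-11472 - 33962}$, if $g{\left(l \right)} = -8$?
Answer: $\frac{5729}{8132686} \approx 0.00070444$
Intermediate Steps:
$F{\left(A \right)} = 4 A$
$\frac{F{\left(g{\left(12 \right)} \right)} + r{\left(-179 \right)}}{-11472 - 33962} = \frac{4 \left(-8\right) + \frac{1}{-179}}{-11472 - 33962} = \frac{-32 - \frac{1}{179}}{-45434} = \left(- \frac{5729}{179}\right) \left(- \frac{1}{45434}\right) = \frac{5729}{8132686}$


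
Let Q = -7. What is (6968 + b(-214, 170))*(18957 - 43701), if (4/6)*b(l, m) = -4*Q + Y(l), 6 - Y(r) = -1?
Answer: -173715252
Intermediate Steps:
Y(r) = 7 (Y(r) = 6 - 1*(-1) = 6 + 1 = 7)
b(l, m) = 105/2 (b(l, m) = 3*(-4*(-7) + 7)/2 = 3*(28 + 7)/2 = (3/2)*35 = 105/2)
(6968 + b(-214, 170))*(18957 - 43701) = (6968 + 105/2)*(18957 - 43701) = (14041/2)*(-24744) = -173715252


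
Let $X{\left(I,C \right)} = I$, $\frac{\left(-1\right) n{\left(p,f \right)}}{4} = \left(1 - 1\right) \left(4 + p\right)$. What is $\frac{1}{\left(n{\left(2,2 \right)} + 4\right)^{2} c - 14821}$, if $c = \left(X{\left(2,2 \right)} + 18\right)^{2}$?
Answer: $- \frac{1}{8421} \approx -0.00011875$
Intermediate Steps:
$n{\left(p,f \right)} = 0$ ($n{\left(p,f \right)} = - 4 \left(1 - 1\right) \left(4 + p\right) = - 4 \cdot 0 \left(4 + p\right) = \left(-4\right) 0 = 0$)
$c = 400$ ($c = \left(2 + 18\right)^{2} = 20^{2} = 400$)
$\frac{1}{\left(n{\left(2,2 \right)} + 4\right)^{2} c - 14821} = \frac{1}{\left(0 + 4\right)^{2} \cdot 400 - 14821} = \frac{1}{4^{2} \cdot 400 - 14821} = \frac{1}{16 \cdot 400 - 14821} = \frac{1}{6400 - 14821} = \frac{1}{-8421} = - \frac{1}{8421}$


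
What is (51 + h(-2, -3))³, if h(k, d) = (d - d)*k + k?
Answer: 117649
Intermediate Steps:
h(k, d) = k (h(k, d) = 0*k + k = 0 + k = k)
(51 + h(-2, -3))³ = (51 - 2)³ = 49³ = 117649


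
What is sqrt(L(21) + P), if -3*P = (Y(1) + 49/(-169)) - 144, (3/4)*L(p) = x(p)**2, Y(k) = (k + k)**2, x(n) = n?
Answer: 5*sqrt(4291)/13 ≈ 25.195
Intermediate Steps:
Y(k) = 4*k**2 (Y(k) = (2*k)**2 = 4*k**2)
L(p) = 4*p**2/3
P = 7903/169 (P = -((4*1**2 + 49/(-169)) - 144)/3 = -((4*1 + 49*(-1/169)) - 144)/3 = -((4 - 49/169) - 144)/3 = -(627/169 - 144)/3 = -1/3*(-23709/169) = 7903/169 ≈ 46.763)
sqrt(L(21) + P) = sqrt((4/3)*21**2 + 7903/169) = sqrt((4/3)*441 + 7903/169) = sqrt(588 + 7903/169) = sqrt(107275/169) = 5*sqrt(4291)/13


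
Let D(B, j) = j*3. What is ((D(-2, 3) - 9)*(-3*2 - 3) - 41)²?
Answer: 1681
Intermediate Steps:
D(B, j) = 3*j
((D(-2, 3) - 9)*(-3*2 - 3) - 41)² = ((3*3 - 9)*(-3*2 - 3) - 41)² = ((9 - 9)*(-6 - 3) - 41)² = (0*(-9) - 41)² = (0 - 41)² = (-41)² = 1681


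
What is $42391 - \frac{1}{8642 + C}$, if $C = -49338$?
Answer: $\frac{1725144137}{40696} \approx 42391.0$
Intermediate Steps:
$42391 - \frac{1}{8642 + C} = 42391 - \frac{1}{8642 - 49338} = 42391 - \frac{1}{-40696} = 42391 - - \frac{1}{40696} = 42391 + \frac{1}{40696} = \frac{1725144137}{40696}$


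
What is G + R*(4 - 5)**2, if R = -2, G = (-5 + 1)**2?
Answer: 14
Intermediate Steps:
G = 16 (G = (-4)**2 = 16)
G + R*(4 - 5)**2 = 16 - 2*(4 - 5)**2 = 16 - 2*(-1)**2 = 16 - 2*1 = 16 - 2 = 14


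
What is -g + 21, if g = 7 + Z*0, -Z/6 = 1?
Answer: 14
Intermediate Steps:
Z = -6 (Z = -6*1 = -6)
g = 7 (g = 7 - 6*0 = 7 + 0 = 7)
-g + 21 = -1*7 + 21 = -7 + 21 = 14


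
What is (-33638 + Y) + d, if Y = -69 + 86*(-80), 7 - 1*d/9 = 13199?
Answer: -159315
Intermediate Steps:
d = -118728 (d = 63 - 9*13199 = 63 - 118791 = -118728)
Y = -6949 (Y = -69 - 6880 = -6949)
(-33638 + Y) + d = (-33638 - 6949) - 118728 = -40587 - 118728 = -159315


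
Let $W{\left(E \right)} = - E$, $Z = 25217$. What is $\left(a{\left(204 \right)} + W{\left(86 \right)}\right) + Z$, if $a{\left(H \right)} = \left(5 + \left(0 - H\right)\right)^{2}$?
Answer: $64732$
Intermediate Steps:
$a{\left(H \right)} = \left(5 - H\right)^{2}$
$\left(a{\left(204 \right)} + W{\left(86 \right)}\right) + Z = \left(\left(-5 + 204\right)^{2} - 86\right) + 25217 = \left(199^{2} - 86\right) + 25217 = \left(39601 - 86\right) + 25217 = 39515 + 25217 = 64732$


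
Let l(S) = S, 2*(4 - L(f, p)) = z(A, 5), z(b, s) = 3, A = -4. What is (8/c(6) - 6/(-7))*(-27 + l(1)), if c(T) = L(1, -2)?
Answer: -3692/35 ≈ -105.49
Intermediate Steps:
L(f, p) = 5/2 (L(f, p) = 4 - 1/2*3 = 4 - 3/2 = 5/2)
c(T) = 5/2
(8/c(6) - 6/(-7))*(-27 + l(1)) = (8/(5/2) - 6/(-7))*(-27 + 1) = (8*(2/5) - 6*(-1/7))*(-26) = (16/5 + 6/7)*(-26) = (142/35)*(-26) = -3692/35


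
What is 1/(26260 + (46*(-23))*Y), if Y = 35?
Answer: -1/10770 ≈ -9.2851e-5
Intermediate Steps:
1/(26260 + (46*(-23))*Y) = 1/(26260 + (46*(-23))*35) = 1/(26260 - 1058*35) = 1/(26260 - 37030) = 1/(-10770) = -1/10770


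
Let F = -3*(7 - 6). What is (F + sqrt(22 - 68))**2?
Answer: (3 - I*sqrt(46))**2 ≈ -37.0 - 40.694*I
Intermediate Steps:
F = -3 (F = -3*1 = -3)
(F + sqrt(22 - 68))**2 = (-3 + sqrt(22 - 68))**2 = (-3 + sqrt(-46))**2 = (-3 + I*sqrt(46))**2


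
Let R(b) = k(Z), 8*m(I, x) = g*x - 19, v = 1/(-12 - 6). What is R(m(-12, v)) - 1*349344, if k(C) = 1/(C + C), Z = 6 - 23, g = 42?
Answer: -11877697/34 ≈ -3.4934e+5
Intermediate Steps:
v = -1/18 (v = 1/(-18) = -1/18 ≈ -0.055556)
m(I, x) = -19/8 + 21*x/4 (m(I, x) = (42*x - 19)/8 = (-19 + 42*x)/8 = -19/8 + 21*x/4)
Z = -17
k(C) = 1/(2*C)
R(b) = -1/34 (R(b) = (½)/(-17) = (½)*(-1/17) = -1/34)
R(m(-12, v)) - 1*349344 = -1/34 - 1*349344 = -1/34 - 349344 = -11877697/34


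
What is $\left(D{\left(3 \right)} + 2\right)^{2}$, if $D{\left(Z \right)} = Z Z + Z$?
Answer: $196$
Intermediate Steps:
$D{\left(Z \right)} = Z + Z^{2}$ ($D{\left(Z \right)} = Z^{2} + Z = Z + Z^{2}$)
$\left(D{\left(3 \right)} + 2\right)^{2} = \left(3 \left(1 + 3\right) + 2\right)^{2} = \left(3 \cdot 4 + 2\right)^{2} = \left(12 + 2\right)^{2} = 14^{2} = 196$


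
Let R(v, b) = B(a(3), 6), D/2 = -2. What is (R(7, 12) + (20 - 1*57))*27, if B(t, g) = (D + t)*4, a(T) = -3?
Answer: -1755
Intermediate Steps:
D = -4 (D = 2*(-2) = -4)
B(t, g) = -16 + 4*t (B(t, g) = (-4 + t)*4 = -16 + 4*t)
R(v, b) = -28 (R(v, b) = -16 + 4*(-3) = -16 - 12 = -28)
(R(7, 12) + (20 - 1*57))*27 = (-28 + (20 - 1*57))*27 = (-28 + (20 - 57))*27 = (-28 - 37)*27 = -65*27 = -1755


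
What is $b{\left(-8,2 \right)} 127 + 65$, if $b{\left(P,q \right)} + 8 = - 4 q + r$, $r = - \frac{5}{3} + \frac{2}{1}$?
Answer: $- \frac{5774}{3} \approx -1924.7$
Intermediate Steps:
$r = \frac{1}{3}$ ($r = \left(-5\right) \frac{1}{3} + 2 \cdot 1 = - \frac{5}{3} + 2 = \frac{1}{3} \approx 0.33333$)
$b{\left(P,q \right)} = - \frac{23}{3} - 4 q$ ($b{\left(P,q \right)} = -8 - \left(- \frac{1}{3} + 4 q\right) = - \frac{23}{3} - 4 q$)
$b{\left(-8,2 \right)} 127 + 65 = \left(- \frac{23}{3} - 8\right) 127 + 65 = \left(- \frac{47}{3}\right) 127 + 65 = - \frac{5969}{3} + 65 = - \frac{5774}{3}$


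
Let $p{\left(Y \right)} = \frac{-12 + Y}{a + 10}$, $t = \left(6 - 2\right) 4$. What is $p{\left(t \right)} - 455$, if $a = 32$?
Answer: $- \frac{9553}{21} \approx -454.9$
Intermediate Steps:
$t = 16$ ($t = 4 \cdot 4 = 16$)
$p{\left(Y \right)} = - \frac{2}{7} + \frac{Y}{42}$ ($p{\left(Y \right)} = \frac{-12 + Y}{32 + 10} = \frac{-12 + Y}{42} = \left(-12 + Y\right) \frac{1}{42} = - \frac{2}{7} + \frac{Y}{42}$)
$p{\left(t \right)} - 455 = \left(- \frac{2}{7} + \frac{1}{42} \cdot 16\right) - 455 = \left(- \frac{2}{7} + \frac{8}{21}\right) - 455 = \frac{2}{21} - 455 = - \frac{9553}{21}$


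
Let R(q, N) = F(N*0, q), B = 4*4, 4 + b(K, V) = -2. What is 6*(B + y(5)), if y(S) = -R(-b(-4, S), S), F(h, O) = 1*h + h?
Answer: 96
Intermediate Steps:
b(K, V) = -6 (b(K, V) = -4 - 2 = -6)
B = 16
F(h, O) = 2*h (F(h, O) = h + h = 2*h)
R(q, N) = 0 (R(q, N) = 2*(N*0) = 2*0 = 0)
y(S) = 0 (y(S) = -1*0 = 0)
6*(B + y(5)) = 6*(16 + 0) = 6*16 = 96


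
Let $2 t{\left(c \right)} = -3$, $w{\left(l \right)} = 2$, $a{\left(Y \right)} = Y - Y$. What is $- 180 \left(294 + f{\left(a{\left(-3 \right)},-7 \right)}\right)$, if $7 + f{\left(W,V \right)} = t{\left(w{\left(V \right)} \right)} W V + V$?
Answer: $-50400$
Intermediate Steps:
$a{\left(Y \right)} = 0$
$t{\left(c \right)} = - \frac{3}{2}$ ($t{\left(c \right)} = \frac{1}{2} \left(-3\right) = - \frac{3}{2}$)
$f{\left(W,V \right)} = -7 + V - \frac{3 V W}{2}$ ($f{\left(W,V \right)} = -7 + \left(- \frac{3 W}{2} V + V\right) = -7 - \left(- V + \frac{3 V W}{2}\right) = -7 + V - \frac{3 V W}{2}$)
$- 180 \left(294 + f{\left(a{\left(-3 \right)},-7 \right)}\right) = - 180 \left(294 - \left(14 + 0\right)\right) = - 180 \left(294 - 14\right) = \left(-180\right) 280 = -50400$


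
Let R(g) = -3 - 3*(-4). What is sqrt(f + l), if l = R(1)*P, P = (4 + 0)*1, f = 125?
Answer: sqrt(161) ≈ 12.689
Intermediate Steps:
R(g) = 9 (R(g) = -3 + 12 = 9)
P = 4 (P = 4*1 = 4)
l = 36 (l = 9*4 = 36)
sqrt(f + l) = sqrt(125 + 36) = sqrt(161)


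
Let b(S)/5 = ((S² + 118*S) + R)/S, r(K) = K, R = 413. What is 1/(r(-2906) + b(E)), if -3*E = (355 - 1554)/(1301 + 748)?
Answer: 7370253/60964964642 ≈ 0.00012089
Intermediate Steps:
E = 1199/6147 (E = -(355 - 1554)/(3*(1301 + 748)) = -(-1199)/(3*2049) = -⅓*(-1199/2049) = 1199/6147 ≈ 0.19505)
b(S) = 5*(413 + S² + 118*S)/S (b(S) = 5*(((S² + 118*S) + 413)/S) = 5*((413 + S² + 118*S)/S) = 5*(413 + S² + 118*S)/S)
1/(r(-2906) + b(E)) = 1/(-2906 + (590 + 5*(1199/6147) + 2065/(1199/6147))) = 1/(-2906 + (590 + 5995/6147 + 2065*(6147/1199))) = 1/(-2906 + (590 + 5995/6147 + 12693555/1199)) = 1/(-2906 + 82382919860/7370253) = 1/(60964964642/7370253) = 7370253/60964964642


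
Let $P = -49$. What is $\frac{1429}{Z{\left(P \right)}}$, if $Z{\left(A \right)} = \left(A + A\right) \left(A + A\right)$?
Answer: $\frac{1429}{9604} \approx 0.14879$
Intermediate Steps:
$Z{\left(A \right)} = 4 A^{2}$ ($Z{\left(A \right)} = 2 A 2 A = 4 A^{2}$)
$\frac{1429}{Z{\left(P \right)}} = \frac{1429}{4 \left(-49\right)^{2}} = \frac{1429}{4 \cdot 2401} = \frac{1429}{9604}$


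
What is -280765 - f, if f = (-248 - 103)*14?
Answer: -275851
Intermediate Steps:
f = -4914 (f = -351*14 = -4914)
-280765 - f = -280765 - 1*(-4914) = -280765 + 4914 = -275851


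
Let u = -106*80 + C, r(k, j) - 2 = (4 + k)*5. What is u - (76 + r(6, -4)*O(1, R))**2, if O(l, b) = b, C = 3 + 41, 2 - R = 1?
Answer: -24820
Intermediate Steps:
r(k, j) = 22 + 5*k (r(k, j) = 2 + (4 + k)*5 = 2 + (20 + 5*k) = 22 + 5*k)
R = 1 (R = 2 - 1*1 = 2 - 1 = 1)
C = 44
u = -8436 (u = -106*80 + 44 = -8480 + 44 = -8436)
u - (76 + r(6, -4)*O(1, R))**2 = -8436 - (76 + (22 + 5*6)*1)**2 = -8436 - (76 + (22 + 30)*1)**2 = -8436 - (76 + 52*1)**2 = -8436 - (76 + 52)**2 = -8436 - 1*128**2 = -8436 - 1*16384 = -8436 - 16384 = -24820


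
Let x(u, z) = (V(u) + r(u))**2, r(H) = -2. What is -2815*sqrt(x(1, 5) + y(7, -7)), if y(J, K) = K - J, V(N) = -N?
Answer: -2815*I*sqrt(5) ≈ -6294.5*I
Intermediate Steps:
x(u, z) = (-2 - u)**2 (x(u, z) = (-u - 2)**2 = (-2 - u)**2)
-2815*sqrt(x(1, 5) + y(7, -7)) = -2815*sqrt((2 + 1)**2 + (-7 - 1*7)) = -2815*sqrt(3**2 + (-7 - 7)) = -2815*sqrt(9 - 14) = -2815*I*sqrt(5)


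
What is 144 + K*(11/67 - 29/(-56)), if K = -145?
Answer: 169233/3752 ≈ 45.105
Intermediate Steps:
144 + K*(11/67 - 29/(-56)) = 144 - 145*(11/67 - 29/(-56)) = 144 - 145*(11*(1/67) - 29*(-1/56)) = 144 - 145*(11/67 + 29/56) = 144 - 145*2559/3752 = 144 - 371055/3752 = 169233/3752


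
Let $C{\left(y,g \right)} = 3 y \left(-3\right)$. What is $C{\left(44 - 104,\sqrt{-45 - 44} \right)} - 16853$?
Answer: $-16313$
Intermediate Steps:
$C{\left(y,g \right)} = - 9 y$
$C{\left(44 - 104,\sqrt{-45 - 44} \right)} - 16853 = - 9 \left(44 - 104\right) - 16853 = \left(-9\right) \left(-60\right) - 16853 = 540 - 16853 = -16313$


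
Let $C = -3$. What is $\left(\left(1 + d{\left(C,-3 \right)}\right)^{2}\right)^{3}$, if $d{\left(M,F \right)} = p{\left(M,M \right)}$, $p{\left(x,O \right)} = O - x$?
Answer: $1$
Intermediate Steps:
$d{\left(M,F \right)} = 0$ ($d{\left(M,F \right)} = M - M = 0$)
$\left(\left(1 + d{\left(C,-3 \right)}\right)^{2}\right)^{3} = \left(\left(1 + 0\right)^{2}\right)^{3} = \left(1^{2}\right)^{3} = 1^{3} = 1$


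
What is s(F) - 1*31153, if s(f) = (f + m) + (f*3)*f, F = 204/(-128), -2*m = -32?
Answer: -31878117/1024 ≈ -31131.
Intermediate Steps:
m = 16 (m = -½*(-32) = 16)
F = -51/32 (F = 204*(-1/128) = -51/32 ≈ -1.5938)
s(f) = 16 + f + 3*f² (s(f) = (f + 16) + (f*3)*f = (16 + f) + (3*f)*f = (16 + f) + 3*f² = 16 + f + 3*f²)
s(F) - 1*31153 = (16 - 51/32 + 3*(-51/32)²) - 1*31153 = (16 - 51/32 + 3*(2601/1024)) - 31153 = (16 - 51/32 + 7803/1024) - 31153 = 22555/1024 - 31153 = -31878117/1024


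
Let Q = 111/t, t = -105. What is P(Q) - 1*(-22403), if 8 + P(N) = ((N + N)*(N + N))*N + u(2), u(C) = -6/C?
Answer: 959854388/42875 ≈ 22387.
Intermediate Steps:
Q = -37/35 (Q = 111/(-105) = 111*(-1/105) = -37/35 ≈ -1.0571)
P(N) = -11 + 4*N³ (P(N) = -8 + (((N + N)*(N + N))*N - 6/2) = -8 + (((2*N)*(2*N))*N - 6*½) = -8 + ((4*N²)*N - 3) = -8 + (4*N³ - 3) = -8 + (-3 + 4*N³) = -11 + 4*N³)
P(Q) - 1*(-22403) = (-11 + 4*(-37/35)³) - 1*(-22403) = (-11 + 4*(-50653/42875)) + 22403 = (-11 - 202612/42875) + 22403 = -674237/42875 + 22403 = 959854388/42875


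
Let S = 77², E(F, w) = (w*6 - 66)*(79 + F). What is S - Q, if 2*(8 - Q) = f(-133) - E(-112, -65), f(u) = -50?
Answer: -1628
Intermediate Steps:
E(F, w) = (-66 + 6*w)*(79 + F) (E(F, w) = (6*w - 66)*(79 + F) = (-66 + 6*w)*(79 + F))
S = 5929
Q = 7557 (Q = 8 - (-50 - (-5214 - 66*(-112) + 474*(-65) + 6*(-112)*(-65)))/2 = 8 - (-50 - (-5214 + 7392 - 30810 + 43680))/2 = 8 - (-50 - 1*15048)/2 = 8 - (-50 - 15048)/2 = 8 - ½*(-15098) = 8 + 7549 = 7557)
S - Q = 5929 - 1*7557 = 5929 - 7557 = -1628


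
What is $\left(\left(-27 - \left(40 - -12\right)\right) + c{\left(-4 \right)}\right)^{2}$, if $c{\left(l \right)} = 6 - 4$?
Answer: $5929$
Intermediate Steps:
$c{\left(l \right)} = 2$
$\left(\left(-27 - \left(40 - -12\right)\right) + c{\left(-4 \right)}\right)^{2} = \left(\left(-27 - \left(40 - -12\right)\right) + 2\right)^{2} = \left(\left(-27 - \left(40 + 12\right)\right) + 2\right)^{2} = \left(\left(-27 - 52\right) + 2\right)^{2} = \left(-79 + 2\right)^{2} = \left(-77\right)^{2} = 5929$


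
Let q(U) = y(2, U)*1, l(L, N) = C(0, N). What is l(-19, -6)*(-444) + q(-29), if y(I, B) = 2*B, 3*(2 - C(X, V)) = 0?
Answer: -946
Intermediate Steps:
C(X, V) = 2 (C(X, V) = 2 - ⅓*0 = 2 + 0 = 2)
l(L, N) = 2
q(U) = 2*U (q(U) = (2*U)*1 = 2*U)
l(-19, -6)*(-444) + q(-29) = 2*(-444) + 2*(-29) = -888 - 58 = -946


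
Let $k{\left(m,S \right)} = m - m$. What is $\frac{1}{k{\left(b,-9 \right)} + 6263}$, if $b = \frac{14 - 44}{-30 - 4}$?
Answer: $\frac{1}{6263} \approx 0.00015967$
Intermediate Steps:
$b = \frac{15}{17}$ ($b = - \frac{30}{-34} = \left(-30\right) \left(- \frac{1}{34}\right) = \frac{15}{17} \approx 0.88235$)
$k{\left(m,S \right)} = 0$
$\frac{1}{k{\left(b,-9 \right)} + 6263} = \frac{1}{0 + 6263} = \frac{1}{6263}$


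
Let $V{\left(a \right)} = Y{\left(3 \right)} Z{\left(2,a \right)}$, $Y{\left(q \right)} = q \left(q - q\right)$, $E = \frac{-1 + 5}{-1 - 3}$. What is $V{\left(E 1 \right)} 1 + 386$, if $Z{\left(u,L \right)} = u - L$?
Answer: $386$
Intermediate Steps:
$E = -1$ ($E = \frac{4}{-4} = 4 \left(- \frac{1}{4}\right) = -1$)
$Y{\left(q \right)} = 0$ ($Y{\left(q \right)} = q 0 = 0$)
$V{\left(a \right)} = 0$ ($V{\left(a \right)} = 0 \left(2 - a\right) = 0$)
$V{\left(E 1 \right)} 1 + 386 = 0 \cdot 1 + 386 = 0 + 386 = 386$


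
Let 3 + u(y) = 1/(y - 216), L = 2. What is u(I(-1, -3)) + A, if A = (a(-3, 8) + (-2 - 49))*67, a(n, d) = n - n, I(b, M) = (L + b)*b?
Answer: -742141/217 ≈ -3420.0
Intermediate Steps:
I(b, M) = b*(2 + b) (I(b, M) = (2 + b)*b = b*(2 + b))
a(n, d) = 0
u(y) = -3 + 1/(-216 + y) (u(y) = -3 + 1/(y - 216) = -3 + 1/(-216 + y))
A = -3417 (A = (0 + (-2 - 49))*67 = (0 - 51)*67 = -51*67 = -3417)
u(I(-1, -3)) + A = (649 - (-3)*(2 - 1))/(-216 - (2 - 1)) - 3417 = (649 - (-3))/(-216 - 1*1) - 3417 = (649 - 3*(-1))/(-216 - 1) - 3417 = (649 + 3)/(-217) - 3417 = -1/217*652 - 3417 = -652/217 - 3417 = -742141/217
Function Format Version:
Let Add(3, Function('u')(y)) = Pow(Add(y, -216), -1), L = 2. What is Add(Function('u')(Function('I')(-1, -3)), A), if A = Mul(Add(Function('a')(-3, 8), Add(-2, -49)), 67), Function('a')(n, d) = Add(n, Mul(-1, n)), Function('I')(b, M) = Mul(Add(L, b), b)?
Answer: Rational(-742141, 217) ≈ -3420.0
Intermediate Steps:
Function('I')(b, M) = Mul(b, Add(2, b)) (Function('I')(b, M) = Mul(Add(2, b), b) = Mul(b, Add(2, b)))
Function('a')(n, d) = 0
Function('u')(y) = Add(-3, Pow(Add(-216, y), -1)) (Function('u')(y) = Add(-3, Pow(Add(y, -216), -1)) = Add(-3, Pow(Add(-216, y), -1)))
A = -3417 (A = Mul(Add(0, Add(-2, -49)), 67) = Mul(Add(0, -51), 67) = Mul(-51, 67) = -3417)
Add(Function('u')(Function('I')(-1, -3)), A) = Add(Mul(Pow(Add(-216, Mul(-1, Add(2, -1))), -1), Add(649, Mul(-3, Mul(-1, Add(2, -1))))), -3417) = Add(Mul(Pow(Add(-216, Mul(-1, 1)), -1), Add(649, Mul(-3, Mul(-1, 1)))), -3417) = Add(Mul(Pow(Add(-216, -1), -1), Add(649, Mul(-3, -1))), -3417) = Add(Mul(Pow(-217, -1), Add(649, 3)), -3417) = Add(Mul(Rational(-1, 217), 652), -3417) = Add(Rational(-652, 217), -3417) = Rational(-742141, 217)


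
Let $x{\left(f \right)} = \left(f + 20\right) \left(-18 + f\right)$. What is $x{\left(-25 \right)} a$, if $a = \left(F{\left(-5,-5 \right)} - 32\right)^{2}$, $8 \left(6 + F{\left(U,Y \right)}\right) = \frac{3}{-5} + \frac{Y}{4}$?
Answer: $\frac{1608960627}{5120} \approx 3.1425 \cdot 10^{5}$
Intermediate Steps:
$F{\left(U,Y \right)} = - \frac{243}{40} + \frac{Y}{32}$ ($F{\left(U,Y \right)} = -6 + \frac{\frac{3}{-5} + \frac{Y}{4}}{8} = -6 + \frac{3 \left(- \frac{1}{5}\right) + Y \frac{1}{4}}{8} = -6 + \frac{- \frac{3}{5} + \frac{Y}{4}}{8} = -6 + \left(- \frac{3}{40} + \frac{Y}{32}\right) = - \frac{243}{40} + \frac{Y}{32}$)
$a = \frac{37417689}{25600}$ ($a = \left(\left(- \frac{243}{40} + \frac{1}{32} \left(-5\right)\right) - 32\right)^{2} = \left(\left(- \frac{243}{40} - \frac{5}{32}\right) - 32\right)^{2} = \left(- \frac{997}{160} - 32\right)^{2} = \left(- \frac{6117}{160}\right)^{2} = \frac{37417689}{25600} \approx 1461.6$)
$x{\left(f \right)} = \left(-18 + f\right) \left(20 + f\right)$ ($x{\left(f \right)} = \left(20 + f\right) \left(-18 + f\right) = \left(-18 + f\right) \left(20 + f\right)$)
$x{\left(-25 \right)} a = \left(-360 + \left(-25\right)^{2} + 2 \left(-25\right)\right) \frac{37417689}{25600} = \left(-360 + 625 - 50\right) \frac{37417689}{25600} = 215 \cdot \frac{37417689}{25600} = \frac{1608960627}{5120}$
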